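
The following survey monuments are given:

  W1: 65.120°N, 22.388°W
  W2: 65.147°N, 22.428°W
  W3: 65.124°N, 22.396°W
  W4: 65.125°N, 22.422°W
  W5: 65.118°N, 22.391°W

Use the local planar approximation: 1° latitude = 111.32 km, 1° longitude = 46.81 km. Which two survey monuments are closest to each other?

Pairwise distances:
W1–W5: √((-0.002·111.32)² + (-0.003·46.81)²) = √(0.04957 + 0.01972) = 0.263 km
W1–W3: √((0.004·111.32)² + (-0.008·46.81)²) = √(0.19827 + 0.14024) = 0.582 km
W3–W5: √((-0.006·111.32)² + (0.005·46.81)²) = √(0.44612 + 0.05478) = 0.708 km
W3–W4: √((0.001·111.32)² + (-0.026·46.81)²) = √(0.01239 + 1.48124) = 1.222 km
W4–W5: √((-0.007·111.32)² + (0.031·46.81)²) = √(0.60721 + 2.10572) = 1.647 km
W1–W4: √((0.005·111.32)² + (-0.034·46.81)²) = √(0.30980 + 2.53300) = 1.686 km
W2–W4: √((-0.022·111.32)² + (0.006·46.81)²) = √(5.99780 + 0.07888) = 2.465 km
W2–W3: √((-0.023·111.32)² + (0.032·46.81)²) = √(6.55544 + 2.24376) = 2.966 km
W1–W2: √((0.027·111.32)² + (-0.040·46.81)²) = √(9.03387 + 3.50588) = 3.541 km
W2–W5: √((-0.029·111.32)² + (0.037·46.81)²) = √(10.42179 + 2.99972) = 3.664 km
Closest pair: W1–W5 at 0.263 km.

W1 and W5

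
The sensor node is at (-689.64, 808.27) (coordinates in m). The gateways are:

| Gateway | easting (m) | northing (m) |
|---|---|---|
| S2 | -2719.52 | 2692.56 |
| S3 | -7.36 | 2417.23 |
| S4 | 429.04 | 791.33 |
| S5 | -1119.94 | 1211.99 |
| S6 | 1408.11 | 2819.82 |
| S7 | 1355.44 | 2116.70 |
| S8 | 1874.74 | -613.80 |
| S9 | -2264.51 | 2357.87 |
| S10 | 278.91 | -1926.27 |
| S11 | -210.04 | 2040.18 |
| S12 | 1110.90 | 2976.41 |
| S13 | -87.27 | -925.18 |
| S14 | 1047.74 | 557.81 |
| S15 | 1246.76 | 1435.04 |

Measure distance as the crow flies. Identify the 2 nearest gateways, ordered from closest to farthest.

S5, S4

Distances from (-689.64, 808.27):
S2: √((-2029.88)² + (1884.29)²) = √(4120412.8144 + 3550548.8041) = 2769.65 m
S3: √((682.28)² + (1608.96)²) = √(465505.9984 + 2588752.2816) = 1747.64 m
S4: √((1118.68)² + (-16.94)²) = √(1251444.9424 + 286.9636) = 1118.81 m
S5: √((-430.30)² + (403.72)²) = √(185158.0900 + 162989.8384) = 590.04 m
S6: √((2097.75)² + (2011.55)²) = √(4400555.0625 + 4046333.4025) = 2906.35 m
S7: √((2045.08)² + (1308.43)²) = √(4182352.2064 + 1711989.0649) = 2427.83 m
S8: √((2564.38)² + (-1422.07)²) = √(6576044.7844 + 2022283.0849) = 2932.29 m
S9: √((-1574.87)² + (1549.60)²) = √(2480215.5169 + 2401260.1600) = 2209.41 m
S10: √((968.55)² + (-2734.54)²) = √(938089.1025 + 7477709.0116) = 2901.00 m
S11: √((479.60)² + (1231.91)²) = √(230016.1600 + 1517602.2481) = 1321.98 m
S12: √((1800.54)² + (2168.14)²) = √(3241944.2916 + 4700831.0596) = 2818.29 m
S13: √((602.37)² + (-1733.45)²) = √(362849.6169 + 3004848.9025) = 1835.13 m
S14: √((1737.38)² + (-250.46)²) = √(3018489.2644 + 62730.2116) = 1755.34 m
S15: √((1936.40)² + (626.77)²) = √(3749644.9600 + 392840.6329) = 2035.31 m
Sorted: S5 (590.04 m) < S4 (1118.81 m) < S11 (1321.98 m) < S3 (1747.64 m) < …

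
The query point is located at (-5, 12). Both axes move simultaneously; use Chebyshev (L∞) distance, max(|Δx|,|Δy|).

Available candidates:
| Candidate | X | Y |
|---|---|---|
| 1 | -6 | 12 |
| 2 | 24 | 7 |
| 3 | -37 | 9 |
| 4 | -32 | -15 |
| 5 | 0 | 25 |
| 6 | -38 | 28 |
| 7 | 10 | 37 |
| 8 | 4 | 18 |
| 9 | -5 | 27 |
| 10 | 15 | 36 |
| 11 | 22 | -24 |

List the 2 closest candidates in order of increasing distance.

1, 8

Distances from (-5, 12):
1: max(|-1|, |0|) = 1
2: max(|29|, |-5|) = 29
3: max(|-32|, |-3|) = 32
4: max(|-27|, |-27|) = 27
5: max(|5|, |13|) = 13
6: max(|-33|, |16|) = 33
7: max(|15|, |25|) = 25
8: max(|9|, |6|) = 9
9: max(|0|, |15|) = 15
10: max(|20|, |24|) = 24
11: max(|27|, |-36|) = 36
Sorted: 1 (1) < 8 (9) < 5 (13) < 9 (15) < …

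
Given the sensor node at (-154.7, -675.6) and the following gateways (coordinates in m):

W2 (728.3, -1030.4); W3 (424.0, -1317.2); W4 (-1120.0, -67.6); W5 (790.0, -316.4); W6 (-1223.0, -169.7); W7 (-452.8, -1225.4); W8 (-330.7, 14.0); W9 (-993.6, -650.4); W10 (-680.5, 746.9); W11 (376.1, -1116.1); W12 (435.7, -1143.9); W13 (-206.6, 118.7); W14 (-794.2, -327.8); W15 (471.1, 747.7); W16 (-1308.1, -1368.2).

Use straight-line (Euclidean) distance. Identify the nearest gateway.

W7

Distances from (-154.7, -675.6):
W2: 951.6 m
W3: 864.0 m
W4: 1140.8 m
W5: 1010.7 m
W6: 1182.0 m
W7: 625.4 m
W8: 711.7 m
W9: 839.3 m
W10: 1516.6 m
W11: 689.8 m
W12: 753.6 m
W13: 796.0 m
W14: 728.0 m
W15: 1554.8 m
W16: 1345.4 m
Minimum: W7 at 625.4 m.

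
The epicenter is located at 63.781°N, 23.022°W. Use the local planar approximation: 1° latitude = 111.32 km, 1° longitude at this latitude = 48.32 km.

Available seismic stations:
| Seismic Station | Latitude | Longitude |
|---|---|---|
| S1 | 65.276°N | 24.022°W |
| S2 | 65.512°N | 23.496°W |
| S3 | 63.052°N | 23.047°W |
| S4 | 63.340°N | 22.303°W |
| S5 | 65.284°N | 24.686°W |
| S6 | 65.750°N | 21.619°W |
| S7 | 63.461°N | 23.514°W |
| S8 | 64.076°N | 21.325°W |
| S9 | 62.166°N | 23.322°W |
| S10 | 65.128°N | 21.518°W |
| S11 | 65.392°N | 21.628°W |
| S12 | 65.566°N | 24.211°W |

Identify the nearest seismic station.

S7

Distances from 63.781°N, 23.022°W:
S1: √((1.495·111.32)² + (-1.000·48.32)²) = √(27696.74807 + 2334.82240) = 173.296 km
S2: √((1.731·111.32)² + (-0.474·48.32)²) = √(37131.33219 + 524.57856) = 194.051 km
S3: √((-0.729·111.32)² + (-0.025·48.32)²) = √(6585.69255 + 1.45926) = 81.161 km
S4: √((-0.441·111.32)² + (0.719·48.32)²) = √(2410.03625 + 1207.01212) = 60.142 km
S5: √((1.503·111.32)² + (-1.664·48.32)²) = √(27993.96121 + 6464.88040) = 185.631 km
S6: √((1.969·111.32)² + (1.403·48.32)²) = √(48043.85279 + 4595.88543) = 229.434 km
S7: √((-0.320·111.32)² + (-0.492·48.32)²) = √(1268.95538 + 565.17645) = 42.827 km
S8: √((0.295·111.32)² + (1.697·48.32)²) = √(1078.42619 + 6723.84256) = 88.330 km
S9: √((-1.615·111.32)² + (-0.300·48.32)²) = √(32321.49561 + 210.13402) = 180.365 km
S10: √((1.347·111.32)² + (1.504·48.32)²) = √(22484.41470 + 5281.40563) = 166.631 km
S11: √((1.611·111.32)² + (1.394·48.32)²) = √(32161.58741 + 4537.11094) = 191.569 km
S12: √((1.785·111.32)² + (-1.189·48.32)²) = √(39484.15392 + 3300.78746) = 206.845 km
Minimum: S7 at 42.827 km.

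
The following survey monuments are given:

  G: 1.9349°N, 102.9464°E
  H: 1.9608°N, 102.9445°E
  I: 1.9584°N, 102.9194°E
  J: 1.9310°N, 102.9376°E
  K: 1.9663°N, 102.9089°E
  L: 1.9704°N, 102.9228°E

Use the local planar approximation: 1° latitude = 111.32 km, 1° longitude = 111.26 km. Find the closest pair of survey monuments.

G and J

Pairwise distances:
G–H: 2.8909 km
G–I: 3.9834 km
G–J: 1.0710 km
G–K: 5.4430 km
G–L: 4.7446 km
H–I: 2.8054 km
H–J: 3.4050 km
H–K: 4.0079 km
H–L: 2.6403 km
I–J: 3.6611 km
I–K: 1.4622 km
I–L: 1.3884 km
J–K: 5.0634 km
J–L: 4.6849 km
K–L: 1.6125 km
Closest pair: G–J at 1.0710 km.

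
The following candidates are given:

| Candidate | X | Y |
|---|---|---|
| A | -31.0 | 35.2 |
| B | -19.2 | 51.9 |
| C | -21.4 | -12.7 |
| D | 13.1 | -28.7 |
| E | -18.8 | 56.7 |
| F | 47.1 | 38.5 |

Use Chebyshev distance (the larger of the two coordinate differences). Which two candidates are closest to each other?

Pairwise distances:
A–B: 16.7
A–C: 47.9
A–D: 63.9
A–E: 21.5
A–F: 78.1
B–C: 64.6
B–D: 80.6
B–E: 4.8
B–F: 66.3
C–D: 34.5
C–E: 69.4
C–F: 68.5
D–E: 85.4
D–F: 67.2
E–F: 65.9
Closest pair: B–E at 4.8.

B and E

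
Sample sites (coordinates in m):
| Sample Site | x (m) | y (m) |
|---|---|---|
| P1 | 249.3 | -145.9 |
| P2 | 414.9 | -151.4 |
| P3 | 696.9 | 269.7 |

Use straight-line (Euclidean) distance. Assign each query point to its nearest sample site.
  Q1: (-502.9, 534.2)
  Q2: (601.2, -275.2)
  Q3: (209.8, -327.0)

Q1 at (-502.9, 534.2):
  P1: √((752.2)² + (-680.1)²) = √(565804.840 + 462536.010) = 1014.1 m
  P2: √((917.8)² + (-685.6)²) = √(842356.840 + 470047.360) = 1145.6 m
  P3: √((1199.8)² + (-264.5)²) = √(1439520.040 + 69960.250) = 1228.6 m
  → nearest: P1 (1014.1 m)
Q2 at (601.2, -275.2):
  P1: √((-351.9)² + (129.3)²) = √(123833.610 + 16718.490) = 374.9 m
  P2: √((-186.3)² + (123.8)²) = √(34707.690 + 15326.440) = 223.7 m
  P3: √((95.7)² + (544.9)²) = √(9158.490 + 296916.010) = 553.2 m
  → nearest: P2 (223.7 m)
Q3 at (209.8, -327.0):
  P1: √((39.5)² + (181.1)²) = √(1560.250 + 32797.210) = 185.4 m
  P2: √((205.1)² + (175.6)²) = √(42066.010 + 30835.360) = 270.0 m
  P3: √((487.1)² + (596.7)²) = √(237266.410 + 356050.890) = 770.3 m
  → nearest: P1 (185.4 m)

Q1→P1; Q2→P2; Q3→P1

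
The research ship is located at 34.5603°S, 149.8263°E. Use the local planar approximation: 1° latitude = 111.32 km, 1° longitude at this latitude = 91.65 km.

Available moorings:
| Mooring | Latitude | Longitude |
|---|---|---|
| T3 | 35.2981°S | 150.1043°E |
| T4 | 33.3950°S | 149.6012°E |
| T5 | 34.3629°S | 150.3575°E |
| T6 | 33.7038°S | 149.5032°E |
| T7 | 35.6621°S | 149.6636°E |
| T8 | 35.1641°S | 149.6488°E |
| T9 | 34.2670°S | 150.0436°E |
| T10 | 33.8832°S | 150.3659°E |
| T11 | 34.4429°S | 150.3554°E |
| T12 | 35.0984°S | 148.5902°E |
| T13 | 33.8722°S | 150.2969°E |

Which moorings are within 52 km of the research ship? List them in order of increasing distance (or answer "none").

T9, T11

Distances from 34.5603°S, 149.8263°E:
T3: 85.9931 km
T4: 131.3514 km
T5: 53.4140 km
T6: 99.8382 km
T7: 123.5555 km
T8: 69.1556 km
T9: 38.2448 km
T10: 90.1504 km
T11: 50.2222 km
T12: 128.1502 km
T13: 87.9073 km
Threshold 52 km: T9 (38.2448 km), T11 (50.2222 km) are within range.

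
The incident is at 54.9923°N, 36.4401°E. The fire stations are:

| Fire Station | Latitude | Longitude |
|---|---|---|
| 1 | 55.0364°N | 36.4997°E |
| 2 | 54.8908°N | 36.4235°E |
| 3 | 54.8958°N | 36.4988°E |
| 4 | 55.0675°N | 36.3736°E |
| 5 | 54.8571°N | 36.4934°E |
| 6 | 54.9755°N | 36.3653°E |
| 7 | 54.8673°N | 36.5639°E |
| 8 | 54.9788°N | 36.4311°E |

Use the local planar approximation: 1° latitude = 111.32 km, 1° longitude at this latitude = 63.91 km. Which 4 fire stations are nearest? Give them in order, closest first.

Distances from 54.9923°N, 36.4401°E:
1: 6.2136 km
2: 11.3487 km
3: 11.3786 km
4: 9.3883 km
5: 15.4311 km
6: 5.1333 km
7: 16.0071 km
8: 1.6091 km
Sorted: 8 (1.6091 km) < 6 (5.1333 km) < 1 (6.2136 km) < 4 (9.3883 km) < 2 (11.3487 km) < 3 (11.3786 km) < …

8, 6, 1, 4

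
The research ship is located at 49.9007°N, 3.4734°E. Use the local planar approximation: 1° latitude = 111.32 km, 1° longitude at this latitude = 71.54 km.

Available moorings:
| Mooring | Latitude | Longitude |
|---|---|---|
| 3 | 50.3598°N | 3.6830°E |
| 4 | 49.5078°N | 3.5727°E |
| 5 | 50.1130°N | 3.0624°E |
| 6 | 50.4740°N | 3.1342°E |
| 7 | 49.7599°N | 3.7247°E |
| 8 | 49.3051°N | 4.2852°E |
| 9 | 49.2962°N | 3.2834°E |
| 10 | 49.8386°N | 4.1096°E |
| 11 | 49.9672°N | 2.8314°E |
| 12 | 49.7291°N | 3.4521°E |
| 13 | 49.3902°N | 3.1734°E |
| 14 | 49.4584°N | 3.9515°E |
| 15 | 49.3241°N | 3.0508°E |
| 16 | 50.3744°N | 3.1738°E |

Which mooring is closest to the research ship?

12

Distances from 49.9007°N, 3.4734°E:
3: √((0.4591·111.32)² + (0.2096·71.54)²) = √(2611.926676 + 224.843547) = 53.2613 km
4: √((-0.3929·111.32)² + (0.0993·71.54)²) = √(1912.980103 + 50.465708) = 44.3108 km
5: √((0.2123·111.32)² + (-0.4110·71.54)²) = √(558.529844 + 864.532881) = 37.7235 km
6: √((0.5733·111.32)² + (-0.3392·71.54)²) = √(4072.961256 + 588.856616) = 68.2775 km
7: √((-0.1408·111.32)² + (0.2513·71.54)²) = √(245.669762 + 323.208556) = 23.8512 km
8: √((-0.5956·111.32)² + (0.8118·71.54)²) = √(4395.980664 + 3372.841754) = 88.1409 km
9: √((-0.6045·111.32)² + (-0.1900·71.54)²) = √(4528.339774 + 184.758775) = 68.6520 km
10: √((-0.0621·111.32)² + (0.6362·71.54)²) = √(47.789182 + 2071.501257) = 46.0358 km
11: √((0.0665·111.32)² + (-0.6420·71.54)²) = √(54.801152 + 2109.443647) = 46.5214 km
12: √((-0.1716·111.32)² + (-0.0213·71.54)²) = √(364.905965 + 2.321973) = 19.1632 km
13: √((-0.5105·111.32)² + (-0.3000·71.54)²) = √(3229.519329 + 460.617444) = 60.7465 km
14: √((-0.4423·111.32)² + (0.4781·71.54)²) = √(2424.266019 + 1169.863952) = 59.9511 km
15: √((-0.5766·111.32)² + (-0.4226·71.54)²) = √(4119.985347 + 914.022438) = 70.9507 km
16: √((0.4737·111.32)² + (-0.2996·71.54)²) = √(2780.693776 + 459.389950) = 56.9217 km
Minimum: 12 at 19.1632 km.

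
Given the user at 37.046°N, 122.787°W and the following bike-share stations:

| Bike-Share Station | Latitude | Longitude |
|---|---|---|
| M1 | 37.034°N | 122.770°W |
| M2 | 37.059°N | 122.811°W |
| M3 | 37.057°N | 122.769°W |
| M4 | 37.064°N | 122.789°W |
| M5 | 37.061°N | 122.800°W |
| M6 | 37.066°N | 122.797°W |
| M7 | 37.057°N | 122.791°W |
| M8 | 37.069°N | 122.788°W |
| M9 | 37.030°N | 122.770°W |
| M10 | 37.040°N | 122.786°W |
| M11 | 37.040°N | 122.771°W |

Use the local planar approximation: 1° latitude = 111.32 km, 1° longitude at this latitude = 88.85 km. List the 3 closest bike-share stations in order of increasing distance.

Distances from 37.046°N, 122.787°W:
M1: 2.016 km
M2: 2.577 km
M3: 2.014 km
M4: 2.012 km
M5: 2.030 km
M6: 2.397 km
M7: 1.275 km
M8: 2.562 km
M9: 2.335 km
M10: 0.674 km
M11: 1.571 km
Sorted: M10 (0.674 km) < M7 (1.275 km) < M11 (1.571 km) < M4 (2.012 km) < M3 (2.014 km) < …

M10, M7, M11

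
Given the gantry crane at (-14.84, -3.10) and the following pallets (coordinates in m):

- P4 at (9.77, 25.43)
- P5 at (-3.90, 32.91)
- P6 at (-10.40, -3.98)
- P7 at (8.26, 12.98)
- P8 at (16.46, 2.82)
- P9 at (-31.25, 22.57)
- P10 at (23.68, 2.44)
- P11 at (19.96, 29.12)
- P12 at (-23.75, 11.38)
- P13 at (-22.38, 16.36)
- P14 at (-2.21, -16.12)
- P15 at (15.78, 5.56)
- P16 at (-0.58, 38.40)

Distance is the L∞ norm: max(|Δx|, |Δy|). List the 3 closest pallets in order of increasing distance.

P6, P14, P12

Distances from (-14.84, -3.10):
P4: max(|24.61|, |28.53|) = 28.53 m
P5: max(|10.94|, |36.01|) = 36.01 m
P6: max(|4.44|, |-0.88|) = 4.44 m
P7: max(|23.10|, |16.08|) = 23.10 m
P8: max(|31.30|, |5.92|) = 31.30 m
P9: max(|-16.41|, |25.67|) = 25.67 m
P10: max(|38.52|, |5.54|) = 38.52 m
P11: max(|34.80|, |32.22|) = 34.80 m
P12: max(|-8.91|, |14.48|) = 14.48 m
P13: max(|-7.54|, |19.46|) = 19.46 m
P14: max(|12.63|, |-13.02|) = 13.02 m
P15: max(|30.62|, |8.66|) = 30.62 m
P16: max(|14.26|, |41.50|) = 41.50 m
Sorted: P6 (4.44 m) < P14 (13.02 m) < P12 (14.48 m) < P13 (19.46 m) < P7 (23.10 m) < …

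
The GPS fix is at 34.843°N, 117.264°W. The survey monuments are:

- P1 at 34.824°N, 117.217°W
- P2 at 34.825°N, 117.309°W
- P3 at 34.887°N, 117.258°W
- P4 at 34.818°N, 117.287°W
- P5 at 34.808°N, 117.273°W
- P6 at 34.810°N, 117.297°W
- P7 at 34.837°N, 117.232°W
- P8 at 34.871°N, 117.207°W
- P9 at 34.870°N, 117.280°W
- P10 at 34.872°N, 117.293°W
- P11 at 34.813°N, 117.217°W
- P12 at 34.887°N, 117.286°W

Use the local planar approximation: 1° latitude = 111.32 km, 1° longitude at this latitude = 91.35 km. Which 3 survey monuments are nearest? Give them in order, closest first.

P7, P9, P4

Distances from 34.843°N, 117.264°W:
P1: √((-0.019·111.32)² + (0.047·91.35)²) = √(4.47356 + 18.43371) = 4.786 km
P2: √((-0.018·111.32)² + (-0.045·91.35)²) = √(4.01505 + 16.89827) = 4.573 km
P3: √((0.044·111.32)² + (0.006·91.35)²) = √(23.99119 + 0.30041) = 4.929 km
P4: √((-0.025·111.32)² + (-0.023·91.35)²) = √(7.74509 + 4.41441) = 3.487 km
P5: √((-0.035·111.32)² + (-0.009·91.35)²) = √(15.18037 + 0.67593) = 3.982 km
P6: √((-0.033·111.32)² + (-0.033·91.35)²) = √(13.49504 + 9.08751) = 4.752 km
P7: √((-0.006·111.32)² + (0.032·91.35)²) = √(0.44612 + 8.54510) = 2.999 km
P8: √((0.028·111.32)² + (0.057·91.35)²) = √(9.71544 + 27.11233) = 6.069 km
P9: √((0.027·111.32)² + (-0.016·91.35)²) = √(9.03387 + 2.13627) = 3.342 km
P10: √((0.029·111.32)² + (-0.029·91.35)²) = √(10.42179 + 7.01800) = 4.176 km
P11: √((-0.030·111.32)² + (0.047·91.35)²) = √(11.15293 + 18.43371) = 5.439 km
P12: √((0.044·111.32)² + (-0.022·91.35)²) = √(23.99119 + 4.03889) = 5.294 km
Sorted: P7 (2.999 km) < P9 (3.342 km) < P4 (3.487 km) < P5 (3.982 km) < P10 (4.176 km) < …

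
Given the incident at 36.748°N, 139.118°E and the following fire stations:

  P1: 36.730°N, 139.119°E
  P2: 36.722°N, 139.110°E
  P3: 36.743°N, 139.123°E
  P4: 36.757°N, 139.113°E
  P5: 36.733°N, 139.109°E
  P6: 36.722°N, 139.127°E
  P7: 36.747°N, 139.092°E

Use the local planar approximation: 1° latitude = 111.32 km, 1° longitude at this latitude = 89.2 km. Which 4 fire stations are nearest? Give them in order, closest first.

Distances from 36.748°N, 139.118°E:
P1: √((-0.018·111.32)² + (0.001·89.2)²) = √(4.01505 + 0.00796) = 2.006 km
P2: √((-0.026·111.32)² + (-0.008·89.2)²) = √(8.37709 + 0.50922) = 2.981 km
P3: √((-0.005·111.32)² + (0.005·89.2)²) = √(0.30980 + 0.19892) = 0.713 km
P4: √((0.009·111.32)² + (-0.005·89.2)²) = √(1.00376 + 0.19892) = 1.097 km
P5: √((-0.015·111.32)² + (-0.009·89.2)²) = √(2.78823 + 0.64449) = 1.853 km
P6: √((-0.026·111.32)² + (0.009·89.2)²) = √(8.37709 + 0.64449) = 3.004 km
P7: √((-0.001·111.32)² + (-0.026·89.2)²) = √(0.01239 + 5.37869) = 2.322 km
Sorted: P3 (0.713 km) < P4 (1.097 km) < P5 (1.853 km) < P1 (2.006 km) < P7 (2.322 km) < P2 (2.981 km) < …

P3, P4, P5, P1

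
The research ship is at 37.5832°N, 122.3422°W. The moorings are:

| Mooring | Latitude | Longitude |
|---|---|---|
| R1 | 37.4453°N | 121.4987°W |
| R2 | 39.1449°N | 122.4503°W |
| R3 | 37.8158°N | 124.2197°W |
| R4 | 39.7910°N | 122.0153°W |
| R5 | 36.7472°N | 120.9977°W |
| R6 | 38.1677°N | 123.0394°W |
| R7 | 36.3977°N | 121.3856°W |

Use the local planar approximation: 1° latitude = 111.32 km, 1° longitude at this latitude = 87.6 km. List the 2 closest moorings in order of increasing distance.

R1, R6

Distances from 37.5832°N, 122.3422°W:
R1: 75.4684 km
R2: 174.1062 km
R3: 166.4947 km
R4: 247.4350 km
R5: 150.1084 km
R6: 89.2400 km
R7: 156.3271 km
Sorted: R1 (75.4684 km) < R6 (89.2400 km) < R5 (150.1084 km) < R7 (156.3271 km) < …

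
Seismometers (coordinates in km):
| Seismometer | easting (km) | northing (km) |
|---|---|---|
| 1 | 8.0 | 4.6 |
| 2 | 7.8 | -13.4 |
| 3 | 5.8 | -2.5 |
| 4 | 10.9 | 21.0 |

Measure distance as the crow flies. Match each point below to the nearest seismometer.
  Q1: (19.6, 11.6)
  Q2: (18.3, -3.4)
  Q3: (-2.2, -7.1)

Q1→4; Q2→3; Q3→3

Q1 at (19.6, 11.6):
  1: √((-11.6)² + (-7.0)²) = √(134.560 + 49.000) = 13.5 km
  2: √((-11.8)² + (-25.0)²) = √(139.240 + 625.000) = 27.6 km
  3: √((-13.8)² + (-14.1)²) = √(190.440 + 198.810) = 19.7 km
  4: √((-8.7)² + (9.4)²) = √(75.690 + 88.360) = 12.8 km
  → nearest: 4 (12.8 km)
Q2 at (18.3, -3.4):
  1: √((-10.3)² + (8.0)²) = √(106.090 + 64.000) = 13.0 km
  2: √((-10.5)² + (-10.0)²) = √(110.250 + 100.000) = 14.5 km
  3: √((-12.5)² + (0.9)²) = √(156.250 + 0.810) = 12.5 km
  4: √((-7.4)² + (24.4)²) = √(54.760 + 595.360) = 25.5 km
  → nearest: 3 (12.5 km)
Q3 at (-2.2, -7.1):
  1: √((10.2)² + (11.7)²) = √(104.040 + 136.890) = 15.5 km
  2: √((10.0)² + (-6.3)²) = √(100.000 + 39.690) = 11.8 km
  3: √((8.0)² + (4.6)²) = √(64.000 + 21.160) = 9.2 km
  4: √((13.1)² + (28.1)²) = √(171.610 + 789.610) = 31.0 km
  → nearest: 3 (9.2 km)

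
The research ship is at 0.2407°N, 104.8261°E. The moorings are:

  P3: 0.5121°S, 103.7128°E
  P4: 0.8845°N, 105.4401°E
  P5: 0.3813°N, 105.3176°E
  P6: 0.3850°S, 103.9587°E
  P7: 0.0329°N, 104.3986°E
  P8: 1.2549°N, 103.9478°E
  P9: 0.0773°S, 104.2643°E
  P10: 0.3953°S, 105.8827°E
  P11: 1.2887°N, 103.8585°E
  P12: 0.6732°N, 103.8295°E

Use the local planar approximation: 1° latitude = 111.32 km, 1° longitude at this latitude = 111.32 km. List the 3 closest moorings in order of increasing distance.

Distances from 0.2407°N, 104.8261°E:
P3: √((-0.7528·111.32)² + (-1.1133·111.32)²) = √(7022.724252 + 15359.278437) = 149.6062 km
P4: √((0.6438·111.32)² + (0.6140·111.32)²) = √(5136.275850 + 4671.788116) = 99.0357 km
P5: √((0.1406·111.32)² + (0.4915·111.32)²) = √(244.972332 + 2993.597722) = 56.9084 km
P6: √((-0.6257·111.32)² + (-0.8674·111.32)²) = √(4851.529822 + 9323.634301) = 119.0595 km
P7: √((-0.2078·111.32)² + (-0.4275·111.32)²) = √(535.103118 + 2264.741474) = 52.9136 km
P8: √((1.0142·111.32)² + (-0.8783·111.32)²) = √(12746.577996 + 9559.433598) = 149.3520 km
P9: √((-0.3180·111.32)² + (-0.5618·111.32)²) = √(1253.143008 + 3911.198566) = 71.8634 km
P10: √((-0.6360·111.32)² + (1.0566·111.32)²) = √(5012.572032 + 13834.631891) = 137.2851 km
P11: √((1.0480·111.32)² + (-0.9676·111.32)²) = √(13610.339566 + 11602.140348) = 158.7844 km
P12: √((0.4325·111.32)² + (-0.9966·111.32)²) = √(2318.027687 + 12308.019085) = 120.9382 km
Sorted: P7 (52.9136 km) < P5 (56.9084 km) < P9 (71.8634 km) < P4 (99.0357 km) < P6 (119.0595 km) < …

P7, P5, P9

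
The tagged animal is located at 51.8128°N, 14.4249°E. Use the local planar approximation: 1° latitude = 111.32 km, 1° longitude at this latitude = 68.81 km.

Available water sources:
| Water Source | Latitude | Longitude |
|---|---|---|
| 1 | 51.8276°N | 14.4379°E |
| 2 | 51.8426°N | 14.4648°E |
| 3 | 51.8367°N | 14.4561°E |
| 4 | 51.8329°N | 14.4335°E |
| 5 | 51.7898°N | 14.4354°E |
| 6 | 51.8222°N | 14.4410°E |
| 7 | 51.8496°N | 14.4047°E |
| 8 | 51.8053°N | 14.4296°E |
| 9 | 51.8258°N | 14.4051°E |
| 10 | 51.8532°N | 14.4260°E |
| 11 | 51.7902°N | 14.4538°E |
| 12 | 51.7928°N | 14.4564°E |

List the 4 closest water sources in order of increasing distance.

8, 6, 1, 9

Distances from 51.8128°N, 14.4249°E:
1: 1.8747 km
2: 4.3061 km
3: 3.4187 km
4: 2.3145 km
5: 2.6603 km
6: 1.5239 km
7: 4.3260 km
8: 0.8953 km
9: 1.9876 km
10: 4.4980 km
11: 3.2069 km
12: 3.1072 km
Sorted: 8 (0.8953 km) < 6 (1.5239 km) < 1 (1.8747 km) < 9 (1.9876 km) < 4 (2.3145 km) < 5 (2.6603 km) < …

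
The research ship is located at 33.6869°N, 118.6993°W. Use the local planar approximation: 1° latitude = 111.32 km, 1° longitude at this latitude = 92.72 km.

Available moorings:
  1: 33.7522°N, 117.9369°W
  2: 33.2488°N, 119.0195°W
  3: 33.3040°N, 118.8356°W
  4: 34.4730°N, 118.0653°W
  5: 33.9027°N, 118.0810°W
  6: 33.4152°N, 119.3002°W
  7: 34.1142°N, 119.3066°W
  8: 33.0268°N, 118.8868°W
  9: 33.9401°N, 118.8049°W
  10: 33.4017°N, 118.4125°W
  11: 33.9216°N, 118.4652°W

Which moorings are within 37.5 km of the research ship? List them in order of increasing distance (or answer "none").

9, 11

Distances from 33.6869°N, 118.6993°W:
1: 71.0625 km
2: 57.0953 km
3: 44.4585 km
4: 105.4200 km
5: 62.1586 km
6: 63.3957 km
7: 73.7110 km
8: 75.5109 km
9: 29.8384 km
10: 41.4138 km
11: 33.9669 km
Threshold 37.5 km: 9 (29.8384 km), 11 (33.9669 km) are within range.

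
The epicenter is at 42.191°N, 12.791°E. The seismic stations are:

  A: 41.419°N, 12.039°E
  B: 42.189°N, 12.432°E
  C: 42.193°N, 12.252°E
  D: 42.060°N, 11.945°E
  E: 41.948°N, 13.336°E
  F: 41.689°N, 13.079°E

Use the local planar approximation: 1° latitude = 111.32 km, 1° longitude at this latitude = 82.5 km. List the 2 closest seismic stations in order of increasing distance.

B, C

Distances from 42.191°N, 12.791°E:
A: 105.993 km
B: 29.618 km
C: 44.468 km
D: 71.302 km
E: 52.473 km
F: 60.724 km
Sorted: B (29.618 km) < C (44.468 km) < E (52.473 km) < F (60.724 km) < …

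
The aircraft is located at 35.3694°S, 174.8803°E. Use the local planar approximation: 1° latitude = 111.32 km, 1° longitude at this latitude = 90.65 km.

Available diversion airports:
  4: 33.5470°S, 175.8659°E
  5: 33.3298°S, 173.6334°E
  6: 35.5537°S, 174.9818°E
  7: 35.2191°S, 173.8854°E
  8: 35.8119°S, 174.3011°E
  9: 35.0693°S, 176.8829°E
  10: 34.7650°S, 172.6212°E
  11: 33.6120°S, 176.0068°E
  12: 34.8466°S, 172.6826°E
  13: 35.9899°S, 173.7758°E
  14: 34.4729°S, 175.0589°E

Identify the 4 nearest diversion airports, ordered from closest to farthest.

6, 8, 7, 14

Distances from 35.3694°S, 174.8803°E:
4: √((1.8224·111.32)² + (0.9856·90.65)²) = √(41156.061621 + 7982.464697) = 221.6721 km
5: √((2.0396·111.32)² + (-1.2469·90.65)²) = √(51550.917818 + 12776.116601) = 253.6277 km
6: √((-0.1843·111.32)² + (0.1015·90.65)²) = √(420.917581 + 84.657941) = 22.4850 km
7: √((0.1503·111.32)² + (-0.9949·90.65)²) = √(279.939612 + 8133.818526) = 91.7265 km
8: √((-0.4425·111.32)² + (-0.5792·90.65)²) = √(2426.458933 + 2756.720420) = 71.9943 km
9: √((0.3001·111.32)² + (2.0026·90.65)²) = √(1116.036468 + 32955.206744) = 184.5840 km
10: √((0.6044·111.32)² + (-2.2591·90.65)²) = √(4526.841688 + 41937.885342) = 215.5568 km
11: √((1.7574·111.32)² + (1.1265·90.65)²) = √(38272.571182 + 10427.927642) = 220.6819 km
12: √((0.5228·111.32)² + (-2.1977·90.65)²) = √(3387.018378 + 39689.208054) = 207.5481 km
13: √((-0.6205·111.32)² + (-1.1045·90.65)²) = √(4771.225765 + 10024.600111) = 121.6381 km
14: √((0.8965·111.32)² + (0.1786·90.65)²) = √(9959.716651 + 262.119014) = 101.1031 km
Sorted: 6 (22.4850 km) < 8 (71.9943 km) < 7 (91.7265 km) < 14 (101.1031 km) < 13 (121.6381 km) < 9 (184.5840 km) < …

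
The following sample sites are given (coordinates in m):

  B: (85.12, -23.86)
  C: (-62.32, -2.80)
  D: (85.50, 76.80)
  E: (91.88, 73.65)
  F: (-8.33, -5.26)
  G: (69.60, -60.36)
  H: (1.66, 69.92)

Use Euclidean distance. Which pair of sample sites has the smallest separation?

D and E

Pairwise distances:
D–E: √((6.38)² + (-3.15)²) = √(40.7044 + 9.9225) = 7.12 m
B–G: √((-15.52)² + (-36.50)²) = √(240.8704 + 1332.2500) = 39.66 m
C–F: √((53.99)² + (-2.46)²) = √(2914.9201 + 6.0516) = 54.05 m
F–H: √((9.99)² + (75.18)²) = √(99.8001 + 5652.0324) = 75.84 m
D–H: √((-83.84)² + (-6.88)²) = √(7029.1456 + 47.3344) = 84.12 m
E–H: √((-90.22)² + (-3.73)²) = √(8139.6484 + 13.9129) = 90.30 m
B–F: √((-93.45)² + (18.60)²) = √(8732.9025 + 345.9600) = 95.28 m
F–G: √((77.93)² + (-55.10)²) = √(6073.0849 + 3036.0100) = 95.44 m
C–H: √((63.98)² + (72.72)²) = √(4093.4404 + 5288.1984) = 96.86 m
B–E: √((6.76)² + (97.51)²) = √(45.6976 + 9508.2001) = 97.74 m
B–D: √((0.38)² + (100.66)²) = √(0.1444 + 10132.4356) = 100.66 m
D–F: √((-93.83)² + (-82.06)²) = √(8804.0689 + 6733.8436) = 124.65 m
B–H: √((-83.46)² + (93.78)²) = √(6965.5716 + 8794.6884) = 125.54 m
E–F: √((-100.21)² + (-78.91)²) = √(10042.0441 + 6226.7881) = 127.55 m
E–G: √((-22.28)² + (-134.01)²) = √(496.3984 + 17958.6801) = 135.85 m
D–G: √((-15.90)² + (-137.16)²) = √(252.8100 + 18812.8656) = 138.08 m
C–G: √((131.92)² + (-57.56)²) = √(17402.8864 + 3313.1536) = 143.93 m
G–H: √((-67.94)² + (130.28)²) = √(4615.8436 + 16972.8784) = 146.93 m
B–C: √((-147.44)² + (21.06)²) = √(21738.5536 + 443.5236) = 148.94 m
C–D: √((147.82)² + (79.60)²) = √(21850.7524 + 6336.1600) = 167.89 m
C–E: √((154.20)² + (76.45)²) = √(23777.6400 + 5844.6025) = 172.11 m
Closest pair: D–E at 7.12 m.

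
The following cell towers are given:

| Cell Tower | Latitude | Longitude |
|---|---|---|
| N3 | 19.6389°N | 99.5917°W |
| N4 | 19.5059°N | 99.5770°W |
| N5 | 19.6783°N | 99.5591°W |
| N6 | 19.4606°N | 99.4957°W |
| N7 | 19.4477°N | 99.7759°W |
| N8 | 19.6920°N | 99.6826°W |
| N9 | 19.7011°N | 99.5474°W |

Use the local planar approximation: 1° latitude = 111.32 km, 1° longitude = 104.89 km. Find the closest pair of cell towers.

Pairwise distances:
N5–N9: √((0.0228·111.32)² + (0.0117·104.89)²) = √(6.441931 + 1.506052) = 2.8192 km
N3–N5: √((0.0394·111.32)² + (0.0326·104.89)²) = √(19.237066 + 11.692392) = 5.5614 km
N3–N9: √((0.0622·111.32)² + (0.0443·104.89)²) = √(47.943216 + 21.591142) = 8.3387 km
N4–N6: √((-0.0453·111.32)² + (0.0813·104.89)²) = √(25.429791 + 72.719228) = 9.9070 km
N3–N8: √((0.0531·111.32)² + (-0.0909·104.89)²) = √(34.941009 + 90.906709) = 11.2182 km
N5–N8: √((0.0137·111.32)² + (-0.1235·104.89)²) = √(2.325881 + 167.803914) = 13.0434 km
N8–N9: √((0.0091·111.32)² + (0.1352·104.89)²) = √(1.026193 + 201.104391) = 14.2173 km
N3–N4: √((-0.1330·111.32)² + (0.0147·104.89)²) = √(219.204607 + 2.377403) = 14.8856 km
N4–N5: √((0.1724·111.32)² + (0.0179·104.89)²) = √(368.316282 + 3.525123) = 19.2832 km
N4–N7: √((-0.0582·111.32)² + (-0.1989·104.89)²) = √(41.975160 + 435.248955) = 21.8455 km
N4–N9: √((0.1952·111.32)² + (0.0296·104.89)²) = √(472.178298 + 9.639435) = 21.9503 km
N3–N6: √((-0.1783·111.32)² + (0.0960·104.89)²) = √(393.957236 + 101.393622) = 22.2565 km
N4–N8: √((0.1861·111.32)² + (-0.1056·104.89)²) = √(429.179670 + 122.686283) = 23.4918 km
N5–N6: √((-0.2177·111.32)² + (0.0634·104.89)²) = √(587.304398 + 44.222846) = 25.1302 km
N6–N9: √((0.2405·111.32)² + (-0.0517·104.89)²) = √(716.764614 + 29.406901) = 27.3161 km
N3–N7: √((-0.1912·111.32)² + (-0.1842·104.89)²) = √(453.025002 + 373.290917) = 28.7457 km
N7–N8: √((0.2443·111.32)² + (0.0933·104.89)²) = √(739.593915 + 95.770435) = 28.9027 km
N6–N7: √((-0.0129·111.32)² + (-0.2802·104.89)²) = √(2.062176 + 863.782563) = 29.4252 km
N6–N8: √((0.2314·111.32)² + (-0.1869·104.89)²) = √(663.549161 + 384.314503) = 32.3707 km
N5–N7: √((-0.2306·111.32)² + (-0.2168·104.89)²) = √(658.969025 + 517.114513) = 34.2941 km
N7–N9: √((0.2534·111.32)² + (0.2285·104.89)²) = √(795.718795 + 574.434585) = 37.0156 km
Closest pair: N5–N9 at 2.8192 km.

N5 and N9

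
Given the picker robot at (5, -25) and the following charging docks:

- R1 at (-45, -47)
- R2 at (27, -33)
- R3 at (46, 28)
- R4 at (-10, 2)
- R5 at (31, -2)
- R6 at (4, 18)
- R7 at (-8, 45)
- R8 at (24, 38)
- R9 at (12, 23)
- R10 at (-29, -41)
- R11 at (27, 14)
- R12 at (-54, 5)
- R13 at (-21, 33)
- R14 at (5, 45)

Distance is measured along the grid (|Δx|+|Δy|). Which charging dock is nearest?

Distances from (5, -25):
R1: |-50| + |-22| = 50 + 22 = 72
R2: |22| + |-8| = 22 + 8 = 30
R3: |41| + |53| = 41 + 53 = 94
R4: |-15| + |27| = 15 + 27 = 42
R5: |26| + |23| = 26 + 23 = 49
R6: |-1| + |43| = 1 + 43 = 44
R7: |-13| + |70| = 13 + 70 = 83
R8: |19| + |63| = 19 + 63 = 82
R9: |7| + |48| = 7 + 48 = 55
R10: |-34| + |-16| = 34 + 16 = 50
R11: |22| + |39| = 22 + 39 = 61
R12: |-59| + |30| = 59 + 30 = 89
R13: |-26| + |58| = 26 + 58 = 84
R14: |0| + |70| = 0 + 70 = 70
Minimum: R2 at 30.

R2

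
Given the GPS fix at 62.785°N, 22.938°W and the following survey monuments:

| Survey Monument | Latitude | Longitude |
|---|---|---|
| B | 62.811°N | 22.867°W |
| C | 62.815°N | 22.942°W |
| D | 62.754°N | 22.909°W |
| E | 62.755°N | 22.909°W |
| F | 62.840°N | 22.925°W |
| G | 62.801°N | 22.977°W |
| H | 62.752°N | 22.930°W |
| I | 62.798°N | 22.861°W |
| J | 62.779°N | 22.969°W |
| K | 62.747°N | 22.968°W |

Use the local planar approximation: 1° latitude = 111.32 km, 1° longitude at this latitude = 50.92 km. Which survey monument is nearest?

Distances from 62.785°N, 22.938°W:
B: √((0.026·111.32)² + (0.071·50.92)²) = √(8.37709 + 13.07054) = 4.631 km
C: √((0.030·111.32)² + (-0.004·50.92)²) = √(11.15293 + 0.04149) = 3.346 km
D: √((-0.031·111.32)² + (0.029·50.92)²) = √(11.90885 + 2.18058) = 3.754 km
E: √((-0.030·111.32)² + (0.029·50.92)²) = √(11.15293 + 2.18058) = 3.652 km
F: √((0.055·111.32)² + (0.013·50.92)²) = √(37.48623 + 0.43819) = 6.158 km
G: √((0.016·111.32)² + (-0.039·50.92)²) = √(3.17239 + 3.94372) = 2.668 km
H: √((-0.033·111.32)² + (0.008·50.92)²) = √(13.49504 + 0.16594) = 3.696 km
I: √((0.013·111.32)² + (0.077·50.92)²) = √(2.09427 + 15.37299) = 4.179 km
J: √((-0.006·111.32)² + (-0.031·50.92)²) = √(0.44612 + 2.49173) = 1.714 km
K: √((-0.038·111.32)² + (-0.030·50.92)²) = √(17.89425 + 2.33356) = 4.498 km
Minimum: J at 1.714 km.

J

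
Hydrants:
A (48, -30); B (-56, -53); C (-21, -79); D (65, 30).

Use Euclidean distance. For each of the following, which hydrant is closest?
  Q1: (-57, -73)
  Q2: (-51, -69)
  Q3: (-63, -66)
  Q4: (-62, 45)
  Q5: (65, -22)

Q1→B; Q2→B; Q3→B; Q4→B; Q5→A

Q1 at (-57, -73):
  A: 113.5
  B: 20.0
  C: 36.5
  D: 159.7
  → nearest: B (20.0)
Q2 at (-51, -69):
  A: 106.4
  B: 16.8
  C: 31.6
  D: 152.5
  → nearest: B (16.8)
Q3 at (-63, -66):
  A: 116.7
  B: 14.8
  C: 44.0
  D: 160.0
  → nearest: B (14.8)
Q4 at (-62, 45):
  A: 133.1
  B: 98.2
  C: 130.6
  D: 127.9
  → nearest: B (98.2)
Q5 at (65, -22):
  A: 18.8
  B: 124.9
  C: 103.2
  D: 52.0
  → nearest: A (18.8)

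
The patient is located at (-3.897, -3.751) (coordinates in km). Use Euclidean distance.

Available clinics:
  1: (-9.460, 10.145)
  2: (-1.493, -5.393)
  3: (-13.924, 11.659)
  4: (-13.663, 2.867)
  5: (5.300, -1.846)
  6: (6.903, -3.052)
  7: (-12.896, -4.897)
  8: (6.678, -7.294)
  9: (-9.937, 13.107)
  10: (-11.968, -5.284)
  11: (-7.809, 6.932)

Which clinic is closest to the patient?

Distances from (-3.897, -3.751):
1: 14.968 km
2: 2.911 km
3: 18.385 km
4: 11.797 km
5: 9.392 km
6: 10.823 km
7: 9.072 km
8: 11.153 km
9: 17.907 km
10: 8.215 km
11: 11.377 km
Minimum: 2 at 2.911 km.

2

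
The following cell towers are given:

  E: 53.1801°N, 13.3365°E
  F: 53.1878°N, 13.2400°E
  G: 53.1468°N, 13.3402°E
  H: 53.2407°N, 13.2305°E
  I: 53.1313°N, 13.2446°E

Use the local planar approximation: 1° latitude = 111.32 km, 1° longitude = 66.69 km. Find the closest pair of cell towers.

Pairwise distances:
E–F: 6.4924 km
E–G: 3.7152 km
E–H: 9.7714 km
E–I: 8.1898 km
F–G: 8.0923 km
F–H: 5.9228 km
F–I: 6.2971 km
G–H: 12.7588 km
G–I: 6.6049 km
H–I: 12.2147 km
Closest pair: E–G at 3.7152 km.

E and G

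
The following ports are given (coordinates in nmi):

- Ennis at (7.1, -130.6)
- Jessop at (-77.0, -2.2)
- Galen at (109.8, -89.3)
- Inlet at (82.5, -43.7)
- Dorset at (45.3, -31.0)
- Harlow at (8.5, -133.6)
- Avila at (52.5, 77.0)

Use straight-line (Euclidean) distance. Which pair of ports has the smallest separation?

Ennis and Harlow

Pairwise distances:
Ennis–Harlow: √((1.4)² + (-3.0)²) = √(1.960 + 9.000) = 3.3 nmi
Inlet–Dorset: √((-37.2)² + (12.7)²) = √(1383.840 + 161.290) = 39.3 nmi
Galen–Inlet: √((-27.3)² + (45.6)²) = √(745.290 + 2079.360) = 53.1 nmi
Galen–Dorset: √((-64.5)² + (58.3)²) = √(4160.250 + 3398.890) = 86.9 nmi
Ennis–Dorset: √((38.2)² + (99.6)²) = √(1459.240 + 9920.160) = 106.7 nmi
Dorset–Avila: √((7.2)² + (108.0)²) = √(51.840 + 11664.000) = 108.2 nmi
Dorset–Harlow: √((-36.8)² + (-102.6)²) = √(1354.240 + 10526.760) = 109.0 nmi
Galen–Harlow: √((-101.3)² + (-44.3)²) = √(10261.690 + 1962.490) = 110.6 nmi
Ennis–Galen: √((102.7)² + (41.3)²) = √(10547.290 + 1705.690) = 110.7 nmi
Ennis–Inlet: √((75.4)² + (86.9)²) = √(5685.160 + 7551.610) = 115.1 nmi
Inlet–Harlow: √((-74.0)² + (-89.9)²) = √(5476.000 + 8082.010) = 116.4 nmi
Inlet–Avila: √((-30.0)² + (120.7)²) = √(900.000 + 14568.490) = 124.4 nmi
Jessop–Dorset: √((122.3)² + (-28.8)²) = √(14957.290 + 829.440) = 125.6 nmi
Jessop–Avila: √((129.5)² + (79.2)²) = √(16770.250 + 6272.640) = 151.8 nmi
Ennis–Jessop: √((-84.1)² + (128.4)²) = √(7072.810 + 16486.560) = 153.5 nmi
Jessop–Harlow: √((85.5)² + (-131.4)²) = √(7310.250 + 17265.960) = 156.8 nmi
Jessop–Inlet: √((159.5)² + (-41.5)²) = √(25440.250 + 1722.250) = 164.8 nmi
Galen–Avila: √((-57.3)² + (166.3)²) = √(3283.290 + 27655.690) = 175.9 nmi
Jessop–Galen: √((186.8)² + (-87.1)²) = √(34894.240 + 7586.410) = 206.1 nmi
Ennis–Avila: √((45.4)² + (207.6)²) = √(2061.160 + 43097.760) = 212.5 nmi
Harlow–Avila: √((44.0)² + (210.6)²) = √(1936.000 + 44352.360) = 215.1 nmi
Closest pair: Ennis–Harlow at 3.3 nmi.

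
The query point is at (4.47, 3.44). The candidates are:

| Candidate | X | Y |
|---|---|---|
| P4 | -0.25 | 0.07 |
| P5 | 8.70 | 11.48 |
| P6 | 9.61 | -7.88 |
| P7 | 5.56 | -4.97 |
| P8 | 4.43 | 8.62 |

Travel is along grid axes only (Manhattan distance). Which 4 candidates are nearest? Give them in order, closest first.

Distances from (4.47, 3.44):
P4: |-4.72| + |-3.37| = 4.72 + 3.37 = 8.09
P5: |4.23| + |8.04| = 4.23 + 8.04 = 12.27
P6: |5.14| + |-11.32| = 5.14 + 11.32 = 16.46
P7: |1.09| + |-8.41| = 1.09 + 8.41 = 9.50
P8: |-0.04| + |5.18| = 0.04 + 5.18 = 5.22
Sorted: P8 (5.22) < P4 (8.09) < P7 (9.50) < P5 (12.27) < P6 (16.46)

P8, P4, P7, P5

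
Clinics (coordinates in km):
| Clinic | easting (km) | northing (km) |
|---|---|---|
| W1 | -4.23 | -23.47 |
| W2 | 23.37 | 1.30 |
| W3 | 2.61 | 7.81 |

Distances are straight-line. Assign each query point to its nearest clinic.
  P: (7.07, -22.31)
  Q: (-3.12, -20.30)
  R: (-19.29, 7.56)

P at (7.07, -22.31):
  W1: √((-11.30)² + (-1.16)²) = √(127.69000 + 1.34560) = 11.359 km
  W2: √((16.30)² + (23.61)²) = √(265.69000 + 557.43210) = 28.690 km
  W3: √((-4.46)² + (30.12)²) = √(19.89160 + 907.21440) = 30.448 km
  → nearest: W1 (11.359 km)
Q at (-3.12, -20.30):
  W1: √((-1.11)² + (-3.17)²) = √(1.23210 + 10.04890) = 3.359 km
  W2: √((26.49)² + (21.60)²) = √(701.72010 + 466.56000) = 34.180 km
  W3: √((5.73)² + (28.11)²) = √(32.83290 + 790.17210) = 28.688 km
  → nearest: W1 (3.359 km)
R at (-19.29, 7.56):
  W1: √((15.06)² + (-31.03)²) = √(226.80360 + 962.86090) = 34.492 km
  W2: √((42.66)² + (-6.26)²) = √(1819.87560 + 39.18760) = 43.117 km
  W3: √((21.90)² + (0.25)²) = √(479.61000 + 0.06250) = 21.901 km
  → nearest: W3 (21.901 km)

P→W1; Q→W1; R→W3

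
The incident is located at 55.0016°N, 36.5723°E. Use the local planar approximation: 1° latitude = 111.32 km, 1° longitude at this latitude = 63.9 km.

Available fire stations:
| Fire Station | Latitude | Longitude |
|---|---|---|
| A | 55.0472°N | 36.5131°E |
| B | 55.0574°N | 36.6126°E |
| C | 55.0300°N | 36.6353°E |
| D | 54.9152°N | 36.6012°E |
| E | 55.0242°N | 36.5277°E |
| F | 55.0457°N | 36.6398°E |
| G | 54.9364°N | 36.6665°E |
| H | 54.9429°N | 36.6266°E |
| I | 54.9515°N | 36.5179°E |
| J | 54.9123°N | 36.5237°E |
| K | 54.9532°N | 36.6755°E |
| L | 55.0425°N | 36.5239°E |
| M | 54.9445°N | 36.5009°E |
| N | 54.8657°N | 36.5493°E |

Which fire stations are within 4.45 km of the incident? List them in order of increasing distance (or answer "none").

Distances from 55.0016°N, 36.5723°E:
A: √((0.0456·111.32)² + (-0.0592·63.9)²) = √(25.767725 + 14.310181) = 6.3307 km
B: √((0.0558·111.32)² + (0.0403·63.9)²) = √(38.584670 + 6.631501) = 6.7243 km
C: √((0.0284·111.32)² + (0.0630·63.9)²) = √(9.995006 + 16.206260) = 5.1187 km
D: √((-0.0864·111.32)² + (0.0289·63.9)²) = √(92.506847 + 3.410338) = 9.7937 km
E: √((0.0226·111.32)² + (-0.0446·63.9)²) = √(6.329411 + 8.122158) = 3.8015 km
F: √((0.0441·111.32)² + (0.0675·63.9)²) = √(24.100362 + 18.604126) = 6.5349 km
G: √((-0.0652·111.32)² + (0.0942·63.9)²) = √(52.679493 + 36.232936) = 9.4293 km
H: √((-0.0587·111.32)² + (0.0543·63.9)²) = √(42.699481 + 12.039304) = 7.3986 km
I: √((-0.0501·111.32)² + (-0.0544·63.9)²) = √(31.104401 + 12.083688) = 6.5718 km
J: √((-0.0893·111.32)² + (-0.0486·63.9)²) = √(98.821016 + 9.644379) = 10.4147 km
K: √((-0.0484·111.32)² + (0.1032·63.9)²) = √(29.029337 + 43.487166) = 8.5157 km
L: √((0.0409·111.32)² + (-0.0484·63.9)²) = √(20.729700 + 9.565164) = 5.5041 km
M: √((-0.0571·111.32)² + (-0.0714·63.9)²) = √(40.403465 + 20.816041) = 7.8243 km
N: √((-0.1359·111.32)² + (-0.0230·63.9)²) = √(228.868123 + 2.160018) = 15.1996 km
Threshold 4.45 km: E (3.8015 km) is within range.

E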